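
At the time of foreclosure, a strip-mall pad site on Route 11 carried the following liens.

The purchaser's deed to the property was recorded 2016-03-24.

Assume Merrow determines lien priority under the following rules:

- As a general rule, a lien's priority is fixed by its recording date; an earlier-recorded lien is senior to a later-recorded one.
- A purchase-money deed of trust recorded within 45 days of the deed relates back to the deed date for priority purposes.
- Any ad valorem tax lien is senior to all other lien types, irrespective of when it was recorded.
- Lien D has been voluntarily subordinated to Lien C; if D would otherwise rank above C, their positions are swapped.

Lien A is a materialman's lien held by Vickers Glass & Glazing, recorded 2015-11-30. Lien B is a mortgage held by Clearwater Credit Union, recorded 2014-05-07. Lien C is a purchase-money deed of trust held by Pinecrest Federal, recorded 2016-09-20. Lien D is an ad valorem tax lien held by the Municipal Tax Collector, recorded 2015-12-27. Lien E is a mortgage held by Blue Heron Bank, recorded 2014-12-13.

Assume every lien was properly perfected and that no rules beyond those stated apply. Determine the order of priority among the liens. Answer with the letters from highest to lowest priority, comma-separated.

C, B, E, A, D

Effective dates after the stated exceptions: C missed the 45-day window (180 days after the deed), so its recording date stands.
D, as an ad valorem tax lien, has superpriority and ranks first.
Ordering the rest by effective date: B (2014-05-07), E (2014-12-13), A (2015-11-30), C (2016-09-20).
D is senior to C before the subordination, so the two trade places.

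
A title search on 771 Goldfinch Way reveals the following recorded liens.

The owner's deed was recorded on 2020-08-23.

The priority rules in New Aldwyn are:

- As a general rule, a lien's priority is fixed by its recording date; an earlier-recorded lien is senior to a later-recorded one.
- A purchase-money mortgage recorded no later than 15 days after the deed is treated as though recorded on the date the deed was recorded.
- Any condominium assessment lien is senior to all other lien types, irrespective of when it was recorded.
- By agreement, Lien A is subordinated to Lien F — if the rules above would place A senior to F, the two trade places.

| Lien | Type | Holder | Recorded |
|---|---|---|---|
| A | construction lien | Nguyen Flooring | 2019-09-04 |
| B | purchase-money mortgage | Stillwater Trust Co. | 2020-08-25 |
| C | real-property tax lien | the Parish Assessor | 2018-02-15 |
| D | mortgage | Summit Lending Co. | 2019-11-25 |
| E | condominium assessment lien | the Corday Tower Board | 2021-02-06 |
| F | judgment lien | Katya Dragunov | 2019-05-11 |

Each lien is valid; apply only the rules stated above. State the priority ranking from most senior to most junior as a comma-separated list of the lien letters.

Adjusting effective dates: B was recorded within the 15-day window, so its effective date is the deed date 2020-08-23.
E, as a condominium assessment lien, has superpriority and ranks first.
Ordering the rest by effective date: C (2018-02-15), F (2019-05-11), A (2019-09-04), D (2019-11-25), B (2020-08-23).
A is already junior to F, so the subordination agreement changes nothing.

E, C, F, A, D, B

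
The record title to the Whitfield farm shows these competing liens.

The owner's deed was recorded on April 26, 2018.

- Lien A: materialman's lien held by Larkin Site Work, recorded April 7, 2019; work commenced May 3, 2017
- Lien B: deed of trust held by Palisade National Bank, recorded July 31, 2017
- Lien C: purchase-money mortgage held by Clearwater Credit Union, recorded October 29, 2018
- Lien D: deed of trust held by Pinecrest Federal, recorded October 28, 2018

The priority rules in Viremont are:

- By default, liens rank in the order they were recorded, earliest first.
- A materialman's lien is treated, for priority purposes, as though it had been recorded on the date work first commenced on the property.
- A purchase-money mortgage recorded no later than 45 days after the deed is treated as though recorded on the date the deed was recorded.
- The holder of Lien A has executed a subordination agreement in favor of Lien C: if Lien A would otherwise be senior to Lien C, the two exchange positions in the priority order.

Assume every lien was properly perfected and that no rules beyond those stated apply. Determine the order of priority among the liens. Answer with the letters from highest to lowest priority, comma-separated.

C, B, D, A

Effective dates: A is treated as recorded May 3, 2017, the work-commencement date; C was recorded 186 days after the deed — beyond 45 days — so no relation-back applies.
By effective date: A (May 3, 2017), B (July 31, 2017), D (October 28, 2018), C (October 29, 2018).
A would otherwise be senior to C, so under the subordination agreement A and C exchange positions.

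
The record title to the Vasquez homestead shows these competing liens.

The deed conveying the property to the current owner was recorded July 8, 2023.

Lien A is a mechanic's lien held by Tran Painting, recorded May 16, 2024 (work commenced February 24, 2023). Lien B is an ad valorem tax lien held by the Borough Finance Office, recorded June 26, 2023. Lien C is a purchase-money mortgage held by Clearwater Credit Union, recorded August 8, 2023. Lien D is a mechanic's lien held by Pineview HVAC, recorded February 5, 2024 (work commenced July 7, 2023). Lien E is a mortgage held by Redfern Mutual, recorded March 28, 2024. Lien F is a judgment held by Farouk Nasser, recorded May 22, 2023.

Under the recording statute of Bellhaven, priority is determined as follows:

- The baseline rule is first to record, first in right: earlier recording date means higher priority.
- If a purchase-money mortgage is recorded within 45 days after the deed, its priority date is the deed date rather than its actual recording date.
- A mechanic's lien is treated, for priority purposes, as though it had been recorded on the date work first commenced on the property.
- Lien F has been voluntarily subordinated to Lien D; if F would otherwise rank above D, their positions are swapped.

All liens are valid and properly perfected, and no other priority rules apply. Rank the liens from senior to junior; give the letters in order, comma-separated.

A, D, B, F, C, E

Effective dates: A's effective date is February 24, 2023, when work began; C was recorded within the 45-day window, so its effective date is the deed date July 8, 2023; D relates back to July 7, 2023 (work commenced).
By effective date, earliest first: A (February 24, 2023), F (May 22, 2023), B (June 26, 2023), D (July 7, 2023), C (July 8, 2023), E (March 28, 2024).
Because F would otherwise rank above D, the subordination swaps them.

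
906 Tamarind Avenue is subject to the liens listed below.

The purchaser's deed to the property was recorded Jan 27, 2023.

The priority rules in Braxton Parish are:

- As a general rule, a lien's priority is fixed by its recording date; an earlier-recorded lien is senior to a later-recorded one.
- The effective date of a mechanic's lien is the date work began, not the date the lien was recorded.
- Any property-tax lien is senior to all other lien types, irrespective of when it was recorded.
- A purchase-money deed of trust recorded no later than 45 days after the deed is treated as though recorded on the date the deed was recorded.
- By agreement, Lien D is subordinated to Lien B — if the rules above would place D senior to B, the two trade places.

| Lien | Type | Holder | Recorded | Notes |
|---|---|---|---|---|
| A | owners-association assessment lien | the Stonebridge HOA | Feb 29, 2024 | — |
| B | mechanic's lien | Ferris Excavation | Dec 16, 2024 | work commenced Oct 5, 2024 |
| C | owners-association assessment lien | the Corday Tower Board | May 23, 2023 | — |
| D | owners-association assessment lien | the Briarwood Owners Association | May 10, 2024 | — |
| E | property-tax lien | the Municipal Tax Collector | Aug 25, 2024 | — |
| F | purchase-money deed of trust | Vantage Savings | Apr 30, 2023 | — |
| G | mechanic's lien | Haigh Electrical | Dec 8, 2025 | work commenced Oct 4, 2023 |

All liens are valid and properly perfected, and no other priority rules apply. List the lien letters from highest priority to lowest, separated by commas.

First, effective dates: B relates back to Oct 5, 2024 (work commenced); F missed the 45-day window (93 days after the deed), so its recording date stands; G's effective date is Oct 4, 2023, when work began.
E is a property-tax lien, so it outranks all other liens regardless of date.
Remaining liens by effective date: F (Apr 30, 2023), C (May 23, 2023), G (Oct 4, 2023), A (Feb 29, 2024), D (May 10, 2024), B (Oct 5, 2024).
The subordination applies — D was senior to B — so D and B swap.

E, F, C, G, A, B, D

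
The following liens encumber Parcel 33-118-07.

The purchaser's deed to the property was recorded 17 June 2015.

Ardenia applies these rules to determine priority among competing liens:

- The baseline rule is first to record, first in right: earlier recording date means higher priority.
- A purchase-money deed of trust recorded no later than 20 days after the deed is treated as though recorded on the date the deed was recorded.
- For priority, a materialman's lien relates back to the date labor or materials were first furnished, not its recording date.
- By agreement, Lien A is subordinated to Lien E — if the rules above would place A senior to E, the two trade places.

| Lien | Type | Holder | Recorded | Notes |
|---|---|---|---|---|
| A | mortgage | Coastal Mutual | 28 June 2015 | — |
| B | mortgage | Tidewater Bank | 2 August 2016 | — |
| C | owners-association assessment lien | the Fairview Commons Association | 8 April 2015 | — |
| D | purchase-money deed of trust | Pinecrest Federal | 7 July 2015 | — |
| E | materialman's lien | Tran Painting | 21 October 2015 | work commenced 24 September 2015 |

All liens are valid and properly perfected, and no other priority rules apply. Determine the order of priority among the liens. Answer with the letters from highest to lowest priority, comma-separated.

Adjusting effective dates: D was recorded within the 20-day window, so its effective date is the deed date 17 June 2015; E relates back to 24 September 2015 (work commenced).
Sorted by effective date: C (8 April 2015), D (17 June 2015), A (28 June 2015), E (24 September 2015), B (2 August 2016).
The subordination applies — A was senior to E — so A and E swap.

C, D, E, A, B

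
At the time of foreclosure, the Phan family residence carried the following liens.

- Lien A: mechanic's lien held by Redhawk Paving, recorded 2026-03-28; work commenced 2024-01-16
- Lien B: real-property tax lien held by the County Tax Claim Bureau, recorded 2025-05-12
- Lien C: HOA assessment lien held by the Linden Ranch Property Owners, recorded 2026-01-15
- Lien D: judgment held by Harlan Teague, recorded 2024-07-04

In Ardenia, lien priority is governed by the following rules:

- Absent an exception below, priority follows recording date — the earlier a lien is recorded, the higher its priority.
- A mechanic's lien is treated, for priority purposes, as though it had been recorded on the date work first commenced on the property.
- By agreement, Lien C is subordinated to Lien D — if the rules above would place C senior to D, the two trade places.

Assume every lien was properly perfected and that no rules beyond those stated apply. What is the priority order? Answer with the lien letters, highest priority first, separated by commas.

First, effective dates: A's effective date is 2024-01-16, when work began.
Ordering by effective date: A (2024-01-16), D (2024-07-04), B (2025-05-12), C (2026-01-15).
C already ranks below D; the subordination has no effect.

A, D, B, C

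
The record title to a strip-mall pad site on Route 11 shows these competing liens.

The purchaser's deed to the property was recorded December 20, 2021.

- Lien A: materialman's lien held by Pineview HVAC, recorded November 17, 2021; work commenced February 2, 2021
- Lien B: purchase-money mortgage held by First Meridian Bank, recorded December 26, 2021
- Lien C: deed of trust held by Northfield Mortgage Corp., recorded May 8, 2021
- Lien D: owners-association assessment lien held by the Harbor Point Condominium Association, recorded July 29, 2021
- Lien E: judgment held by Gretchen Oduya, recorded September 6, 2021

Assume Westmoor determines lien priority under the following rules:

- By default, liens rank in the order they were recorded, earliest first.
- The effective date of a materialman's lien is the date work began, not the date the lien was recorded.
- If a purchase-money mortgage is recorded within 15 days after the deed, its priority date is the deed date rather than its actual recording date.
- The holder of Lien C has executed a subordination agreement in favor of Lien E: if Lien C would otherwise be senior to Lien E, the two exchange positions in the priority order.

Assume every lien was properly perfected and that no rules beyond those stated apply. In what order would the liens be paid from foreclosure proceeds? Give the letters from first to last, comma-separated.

Adjusting effective dates: A relates back to February 2, 2021 (work commenced); B relates back to the deed date December 20, 2021.
Ordering by effective date: A (February 2, 2021), C (May 8, 2021), D (July 29, 2021), E (September 6, 2021), B (December 20, 2021).
C would otherwise be senior to E, so under the subordination agreement C and E exchange positions.

A, E, D, C, B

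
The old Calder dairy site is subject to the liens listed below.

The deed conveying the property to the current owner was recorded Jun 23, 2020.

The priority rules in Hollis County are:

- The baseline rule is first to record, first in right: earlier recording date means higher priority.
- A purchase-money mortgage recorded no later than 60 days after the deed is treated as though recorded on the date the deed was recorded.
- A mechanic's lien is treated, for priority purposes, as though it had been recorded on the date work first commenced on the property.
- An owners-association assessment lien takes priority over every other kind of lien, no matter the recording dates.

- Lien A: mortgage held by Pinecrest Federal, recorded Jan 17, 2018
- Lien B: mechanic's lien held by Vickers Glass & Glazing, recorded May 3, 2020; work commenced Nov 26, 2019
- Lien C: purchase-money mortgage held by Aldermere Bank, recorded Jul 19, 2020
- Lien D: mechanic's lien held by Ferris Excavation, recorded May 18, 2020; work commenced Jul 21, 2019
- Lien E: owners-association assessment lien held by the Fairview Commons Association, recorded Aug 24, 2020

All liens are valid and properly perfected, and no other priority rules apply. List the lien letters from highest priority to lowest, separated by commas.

Effective dates after the stated exceptions: B relates back to Nov 26, 2019 (work commenced); C relates back to the deed date Jun 23, 2020; D relates back to Jul 21, 2019 (work commenced).
As an owners-association assessment lien, E is senior to every other lien.
The other liens, earliest effective date first: A (Jan 17, 2018), D (Jul 21, 2019), B (Nov 26, 2019), C (Jun 23, 2020).

E, A, D, B, C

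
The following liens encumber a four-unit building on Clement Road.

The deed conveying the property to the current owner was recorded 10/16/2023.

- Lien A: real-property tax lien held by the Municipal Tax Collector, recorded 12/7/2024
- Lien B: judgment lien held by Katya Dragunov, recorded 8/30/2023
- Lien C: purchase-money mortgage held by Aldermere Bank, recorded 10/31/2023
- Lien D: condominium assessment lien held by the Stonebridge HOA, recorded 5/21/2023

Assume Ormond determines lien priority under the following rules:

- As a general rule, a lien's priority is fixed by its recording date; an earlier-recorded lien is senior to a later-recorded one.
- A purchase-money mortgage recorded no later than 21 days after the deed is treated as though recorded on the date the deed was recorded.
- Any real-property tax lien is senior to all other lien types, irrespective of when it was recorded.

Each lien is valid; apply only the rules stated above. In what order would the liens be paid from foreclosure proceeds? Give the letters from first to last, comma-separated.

A, D, B, C

Adjusting effective dates: C was recorded within the 21-day window, so its effective date is the deed date 10/16/2023.
As a real-property tax lien, A is senior to every other lien.
Remaining liens by effective date: D (5/21/2023), B (8/30/2023), C (10/16/2023).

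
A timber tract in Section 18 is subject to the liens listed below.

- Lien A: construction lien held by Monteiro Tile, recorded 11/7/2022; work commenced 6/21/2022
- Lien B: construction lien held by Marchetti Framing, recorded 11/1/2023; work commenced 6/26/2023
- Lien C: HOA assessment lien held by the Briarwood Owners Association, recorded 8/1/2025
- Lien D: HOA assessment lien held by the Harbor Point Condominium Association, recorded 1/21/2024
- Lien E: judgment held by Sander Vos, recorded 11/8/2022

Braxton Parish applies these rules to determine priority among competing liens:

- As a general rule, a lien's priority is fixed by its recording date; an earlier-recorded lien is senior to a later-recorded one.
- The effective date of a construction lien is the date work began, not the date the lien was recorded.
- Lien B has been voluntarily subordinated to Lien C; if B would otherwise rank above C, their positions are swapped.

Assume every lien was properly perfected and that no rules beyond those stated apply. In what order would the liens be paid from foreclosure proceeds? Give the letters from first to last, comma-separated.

A, E, C, D, B

First, effective dates: A relates back to 6/21/2022 (work commenced); B is treated as recorded 6/26/2023, the work-commencement date.
By effective date, earliest first: A (6/21/2022), E (11/8/2022), B (6/26/2023), D (1/21/2024), C (8/1/2025).
B is senior to C before the subordination, so the two trade places.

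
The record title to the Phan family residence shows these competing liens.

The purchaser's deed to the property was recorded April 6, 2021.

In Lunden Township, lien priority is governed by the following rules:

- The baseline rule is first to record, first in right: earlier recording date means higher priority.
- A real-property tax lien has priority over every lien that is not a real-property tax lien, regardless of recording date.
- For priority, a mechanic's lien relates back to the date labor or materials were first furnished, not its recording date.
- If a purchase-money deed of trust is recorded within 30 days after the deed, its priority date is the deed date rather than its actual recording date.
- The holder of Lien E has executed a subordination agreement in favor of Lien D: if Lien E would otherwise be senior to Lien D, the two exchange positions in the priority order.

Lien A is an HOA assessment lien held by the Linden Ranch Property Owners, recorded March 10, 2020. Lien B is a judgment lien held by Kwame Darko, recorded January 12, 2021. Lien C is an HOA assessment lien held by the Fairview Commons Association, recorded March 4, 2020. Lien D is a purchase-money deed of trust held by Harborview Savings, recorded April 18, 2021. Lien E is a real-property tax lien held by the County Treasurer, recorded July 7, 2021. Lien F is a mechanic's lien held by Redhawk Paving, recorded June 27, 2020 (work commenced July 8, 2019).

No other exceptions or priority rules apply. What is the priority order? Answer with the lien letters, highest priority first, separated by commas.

Effective dates after the stated exceptions: D relates back to the deed date April 6, 2021; F's effective date is July 8, 2019, when work began.
E is a real-property tax lien, so it outranks all other liens regardless of date.
Among the remaining liens, by effective date: F (July 8, 2019), C (March 4, 2020), A (March 10, 2020), B (January 12, 2021), D (April 6, 2021).
The subordination applies — E was senior to D — so E and D swap.

D, F, C, A, B, E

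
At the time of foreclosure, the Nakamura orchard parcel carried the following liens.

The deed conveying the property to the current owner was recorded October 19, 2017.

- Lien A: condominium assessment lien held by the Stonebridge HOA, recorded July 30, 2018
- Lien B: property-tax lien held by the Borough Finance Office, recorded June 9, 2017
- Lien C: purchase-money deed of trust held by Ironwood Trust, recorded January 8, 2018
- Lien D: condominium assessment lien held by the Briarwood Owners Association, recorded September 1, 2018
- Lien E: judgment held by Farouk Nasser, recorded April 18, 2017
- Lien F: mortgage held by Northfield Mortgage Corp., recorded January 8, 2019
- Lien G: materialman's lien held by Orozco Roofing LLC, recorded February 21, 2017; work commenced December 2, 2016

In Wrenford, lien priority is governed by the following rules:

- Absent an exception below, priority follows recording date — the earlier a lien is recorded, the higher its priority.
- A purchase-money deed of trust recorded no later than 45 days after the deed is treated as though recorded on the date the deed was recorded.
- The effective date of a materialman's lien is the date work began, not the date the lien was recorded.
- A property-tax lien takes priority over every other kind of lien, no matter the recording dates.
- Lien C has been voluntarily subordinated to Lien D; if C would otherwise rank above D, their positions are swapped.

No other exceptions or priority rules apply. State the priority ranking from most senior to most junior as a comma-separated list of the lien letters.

B, G, E, D, A, C, F

Adjusting effective dates: C missed the 45-day window (81 days after the deed), so its recording date stands; G's effective date is December 2, 2016, when work began.
As a property-tax lien, B is senior to every other lien.
The other liens, earliest effective date first: G (December 2, 2016), E (April 18, 2017), C (January 8, 2018), A (July 30, 2018), D (September 1, 2018), F (January 8, 2019).
C would otherwise be senior to D, so under the subordination agreement C and D exchange positions.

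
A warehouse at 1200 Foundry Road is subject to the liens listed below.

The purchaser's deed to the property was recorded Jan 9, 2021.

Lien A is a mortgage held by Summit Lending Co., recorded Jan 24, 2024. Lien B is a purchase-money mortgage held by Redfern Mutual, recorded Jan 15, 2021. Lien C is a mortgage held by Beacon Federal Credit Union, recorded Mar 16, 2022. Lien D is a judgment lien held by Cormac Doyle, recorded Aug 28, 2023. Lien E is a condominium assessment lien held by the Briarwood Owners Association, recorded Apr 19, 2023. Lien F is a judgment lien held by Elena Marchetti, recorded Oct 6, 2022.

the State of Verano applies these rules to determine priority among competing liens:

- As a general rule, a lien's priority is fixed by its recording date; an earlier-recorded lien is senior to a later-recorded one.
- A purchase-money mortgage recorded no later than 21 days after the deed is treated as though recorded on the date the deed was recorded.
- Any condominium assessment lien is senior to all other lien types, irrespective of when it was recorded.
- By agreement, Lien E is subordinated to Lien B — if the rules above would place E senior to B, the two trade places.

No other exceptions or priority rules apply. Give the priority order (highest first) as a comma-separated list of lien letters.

First, effective dates: B relates back to the deed date Jan 9, 2021.
E is a condominium assessment lien and takes priority over every other lien.
Remaining liens by effective date: B (Jan 9, 2021), C (Mar 16, 2022), F (Oct 6, 2022), D (Aug 28, 2023), A (Jan 24, 2024).
The subordination applies — E was senior to B — so E and B swap.

B, E, C, F, D, A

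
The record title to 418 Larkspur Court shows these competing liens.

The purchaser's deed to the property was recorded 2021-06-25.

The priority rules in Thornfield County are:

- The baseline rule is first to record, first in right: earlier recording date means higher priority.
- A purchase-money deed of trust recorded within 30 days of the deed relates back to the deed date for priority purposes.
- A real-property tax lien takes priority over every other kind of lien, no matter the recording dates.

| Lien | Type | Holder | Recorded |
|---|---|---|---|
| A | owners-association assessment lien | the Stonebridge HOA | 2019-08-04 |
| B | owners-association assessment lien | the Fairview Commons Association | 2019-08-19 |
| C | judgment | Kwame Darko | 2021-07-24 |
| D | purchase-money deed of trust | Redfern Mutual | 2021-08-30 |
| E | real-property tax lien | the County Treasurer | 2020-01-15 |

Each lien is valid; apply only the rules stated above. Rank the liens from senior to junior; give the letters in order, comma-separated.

E, A, B, C, D

Effective dates: D was recorded 66 days after the deed, outside the 30-day window, so it keeps its recording date.
E, as a real-property tax lien, has superpriority and ranks first.
The other liens, earliest effective date first: A (2019-08-04), B (2019-08-19), C (2021-07-24), D (2021-08-30).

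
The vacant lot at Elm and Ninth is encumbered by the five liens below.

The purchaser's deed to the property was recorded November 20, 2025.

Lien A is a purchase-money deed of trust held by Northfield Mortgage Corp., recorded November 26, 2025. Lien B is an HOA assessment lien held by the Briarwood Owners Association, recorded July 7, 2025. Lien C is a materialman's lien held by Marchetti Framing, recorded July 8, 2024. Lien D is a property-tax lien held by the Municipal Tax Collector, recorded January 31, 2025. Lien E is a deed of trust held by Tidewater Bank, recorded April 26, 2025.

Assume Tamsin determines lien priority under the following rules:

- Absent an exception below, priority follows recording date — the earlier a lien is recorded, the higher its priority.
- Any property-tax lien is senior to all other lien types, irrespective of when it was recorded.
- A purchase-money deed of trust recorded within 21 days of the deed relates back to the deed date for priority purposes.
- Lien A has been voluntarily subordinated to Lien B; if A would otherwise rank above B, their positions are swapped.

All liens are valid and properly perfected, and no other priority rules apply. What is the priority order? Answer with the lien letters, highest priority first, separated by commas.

Effective dates: A was recorded within the 21-day window, so its effective date is the deed date November 20, 2025.
D is a property-tax lien and takes priority over every other lien.
Ordering the rest by effective date: C (July 8, 2024), E (April 26, 2025), B (July 7, 2025), A (November 20, 2025).
A is already junior to B, so the subordination agreement changes nothing.

D, C, E, B, A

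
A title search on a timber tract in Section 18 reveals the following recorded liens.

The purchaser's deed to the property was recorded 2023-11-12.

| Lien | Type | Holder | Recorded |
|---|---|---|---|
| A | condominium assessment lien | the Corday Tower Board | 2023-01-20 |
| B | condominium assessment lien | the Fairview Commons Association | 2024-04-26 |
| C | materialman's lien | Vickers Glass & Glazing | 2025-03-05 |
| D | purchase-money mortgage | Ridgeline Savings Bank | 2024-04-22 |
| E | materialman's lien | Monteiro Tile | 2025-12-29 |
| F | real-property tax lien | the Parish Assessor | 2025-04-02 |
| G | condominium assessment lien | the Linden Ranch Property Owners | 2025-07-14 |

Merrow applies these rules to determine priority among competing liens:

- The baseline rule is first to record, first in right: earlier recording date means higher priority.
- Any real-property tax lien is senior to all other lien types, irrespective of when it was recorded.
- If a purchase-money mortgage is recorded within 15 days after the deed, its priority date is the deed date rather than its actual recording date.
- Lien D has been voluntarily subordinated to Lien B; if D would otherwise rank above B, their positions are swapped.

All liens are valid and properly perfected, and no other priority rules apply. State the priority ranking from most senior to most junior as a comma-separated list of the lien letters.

Effective dates: D was recorded 162 days after the deed, outside the 15-day window, so it keeps its recording date.
F is a real-property tax lien and takes priority over every other lien.
Ordering the rest by effective date: A (2023-01-20), D (2024-04-22), B (2024-04-26), C (2025-03-05), G (2025-07-14), E (2025-12-29).
D would otherwise be senior to B, so under the subordination agreement D and B exchange positions.

F, A, B, D, C, G, E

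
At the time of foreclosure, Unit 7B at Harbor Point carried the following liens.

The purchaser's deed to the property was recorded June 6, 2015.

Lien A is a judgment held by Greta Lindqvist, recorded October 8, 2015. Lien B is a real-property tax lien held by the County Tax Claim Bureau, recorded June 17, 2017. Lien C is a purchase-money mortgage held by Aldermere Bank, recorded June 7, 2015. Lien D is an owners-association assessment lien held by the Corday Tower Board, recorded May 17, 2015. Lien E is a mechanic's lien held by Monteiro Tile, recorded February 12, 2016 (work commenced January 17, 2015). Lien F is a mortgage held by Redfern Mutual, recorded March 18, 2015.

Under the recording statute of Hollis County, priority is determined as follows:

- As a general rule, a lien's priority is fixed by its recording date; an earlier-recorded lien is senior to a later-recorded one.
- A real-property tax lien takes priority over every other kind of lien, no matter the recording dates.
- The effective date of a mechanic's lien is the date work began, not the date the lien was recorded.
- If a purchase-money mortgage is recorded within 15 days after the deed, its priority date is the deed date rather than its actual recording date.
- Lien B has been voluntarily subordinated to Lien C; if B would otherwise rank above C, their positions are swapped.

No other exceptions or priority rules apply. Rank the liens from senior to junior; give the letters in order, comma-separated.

First, effective dates: C was recorded within the 15-day window, so its effective date is the deed date June 6, 2015; E is treated as recorded January 17, 2015, the work-commencement date.
As a real-property tax lien, B is senior to every other lien.
The other liens, earliest effective date first: E (January 17, 2015), F (March 18, 2015), D (May 17, 2015), C (June 6, 2015), A (October 8, 2015).
Because B would otherwise rank above C, the subordination swaps them.

C, E, F, D, B, A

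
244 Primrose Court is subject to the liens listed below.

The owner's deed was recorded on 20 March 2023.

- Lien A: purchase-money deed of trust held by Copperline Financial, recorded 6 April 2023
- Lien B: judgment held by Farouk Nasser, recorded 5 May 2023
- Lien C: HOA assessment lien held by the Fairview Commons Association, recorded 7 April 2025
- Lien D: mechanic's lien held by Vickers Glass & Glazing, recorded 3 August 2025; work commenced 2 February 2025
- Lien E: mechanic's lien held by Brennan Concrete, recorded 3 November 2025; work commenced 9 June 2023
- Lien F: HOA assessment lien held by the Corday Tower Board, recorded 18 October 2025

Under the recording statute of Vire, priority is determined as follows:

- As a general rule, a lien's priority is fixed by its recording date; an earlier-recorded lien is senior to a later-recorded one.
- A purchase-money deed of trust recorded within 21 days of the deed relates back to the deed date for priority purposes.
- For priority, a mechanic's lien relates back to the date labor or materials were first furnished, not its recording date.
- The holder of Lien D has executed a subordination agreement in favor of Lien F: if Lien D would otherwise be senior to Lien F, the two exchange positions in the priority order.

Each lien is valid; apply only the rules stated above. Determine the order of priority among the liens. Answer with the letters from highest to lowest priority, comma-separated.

A, B, E, F, C, D

Effective dates after the stated exceptions: A relates back to the deed date 20 March 2023; D's effective date is 2 February 2025, when work began; E relates back to 9 June 2023 (work commenced).
Sorted by effective date: A (20 March 2023), B (5 May 2023), E (9 June 2023), D (2 February 2025), C (7 April 2025), F (18 October 2025).
The subordination applies — D was senior to F — so D and F swap.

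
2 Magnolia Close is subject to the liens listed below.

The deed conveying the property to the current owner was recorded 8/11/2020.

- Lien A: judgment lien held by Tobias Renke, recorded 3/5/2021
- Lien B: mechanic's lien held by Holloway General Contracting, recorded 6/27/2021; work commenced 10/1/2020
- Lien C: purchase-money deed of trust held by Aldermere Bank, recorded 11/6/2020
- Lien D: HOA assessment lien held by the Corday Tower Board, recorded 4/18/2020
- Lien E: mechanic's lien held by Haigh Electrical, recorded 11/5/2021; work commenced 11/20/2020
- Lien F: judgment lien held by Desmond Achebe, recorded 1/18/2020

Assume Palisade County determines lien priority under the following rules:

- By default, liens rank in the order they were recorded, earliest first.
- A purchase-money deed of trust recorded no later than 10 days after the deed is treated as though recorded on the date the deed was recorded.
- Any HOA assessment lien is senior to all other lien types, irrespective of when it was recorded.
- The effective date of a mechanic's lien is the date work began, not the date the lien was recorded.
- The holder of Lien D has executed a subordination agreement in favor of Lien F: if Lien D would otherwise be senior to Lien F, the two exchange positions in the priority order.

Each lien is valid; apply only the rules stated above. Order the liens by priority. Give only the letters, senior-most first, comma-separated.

F, D, B, C, E, A

First, effective dates: B relates back to 10/1/2020 (work commenced); C was recorded 87 days after the deed, outside the 10-day window, so it keeps its recording date; E relates back to 11/20/2020 (work commenced).
D is an HOA assessment lien, so it outranks all other liens regardless of date.
Remaining liens by effective date: F (1/18/2020), B (10/1/2020), C (11/6/2020), E (11/20/2020), A (3/5/2021).
D would otherwise be senior to F, so under the subordination agreement D and F exchange positions.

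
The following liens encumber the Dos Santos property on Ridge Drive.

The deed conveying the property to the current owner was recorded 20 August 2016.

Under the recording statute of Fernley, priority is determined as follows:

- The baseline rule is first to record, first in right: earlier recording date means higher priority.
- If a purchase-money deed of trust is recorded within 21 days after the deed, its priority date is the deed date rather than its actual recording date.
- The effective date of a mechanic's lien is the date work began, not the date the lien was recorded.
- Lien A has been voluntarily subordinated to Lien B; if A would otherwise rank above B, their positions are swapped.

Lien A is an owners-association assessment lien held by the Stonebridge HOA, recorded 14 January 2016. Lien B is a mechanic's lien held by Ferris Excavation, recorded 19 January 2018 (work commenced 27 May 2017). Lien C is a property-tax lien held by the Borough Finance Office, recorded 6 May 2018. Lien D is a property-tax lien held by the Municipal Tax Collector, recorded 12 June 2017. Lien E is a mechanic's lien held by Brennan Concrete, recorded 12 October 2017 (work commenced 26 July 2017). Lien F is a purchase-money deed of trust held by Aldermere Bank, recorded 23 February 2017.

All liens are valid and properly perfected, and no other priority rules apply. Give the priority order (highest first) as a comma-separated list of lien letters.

B, F, A, D, E, C

Adjusting effective dates: B relates back to 27 May 2017 (work commenced); E's effective date is 26 July 2017, when work began; F missed the 21-day window (187 days after the deed), so its recording date stands.
Ordering by effective date: A (14 January 2016), F (23 February 2017), B (27 May 2017), D (12 June 2017), E (26 July 2017), C (6 May 2018).
A is senior to B before the subordination, so the two trade places.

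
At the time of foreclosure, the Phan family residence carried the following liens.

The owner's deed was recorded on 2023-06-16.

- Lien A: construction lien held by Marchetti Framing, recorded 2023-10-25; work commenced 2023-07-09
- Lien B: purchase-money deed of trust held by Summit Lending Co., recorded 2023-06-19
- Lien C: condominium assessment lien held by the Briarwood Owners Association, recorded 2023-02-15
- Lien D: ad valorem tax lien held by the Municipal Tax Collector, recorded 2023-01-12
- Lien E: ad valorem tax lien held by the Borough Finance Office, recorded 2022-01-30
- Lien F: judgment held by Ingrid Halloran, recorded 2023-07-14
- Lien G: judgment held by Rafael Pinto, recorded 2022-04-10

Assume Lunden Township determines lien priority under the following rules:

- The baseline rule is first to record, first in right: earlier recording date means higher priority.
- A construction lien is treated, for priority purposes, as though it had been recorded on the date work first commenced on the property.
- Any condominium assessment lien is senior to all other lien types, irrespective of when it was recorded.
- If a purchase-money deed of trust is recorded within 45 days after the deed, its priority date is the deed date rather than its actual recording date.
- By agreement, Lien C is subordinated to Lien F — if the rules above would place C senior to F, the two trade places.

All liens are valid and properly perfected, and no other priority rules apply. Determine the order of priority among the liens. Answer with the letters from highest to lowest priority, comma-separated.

F, E, G, D, B, A, C

Adjusting effective dates: A's effective date is 2023-07-09, when work began; B's effective date is the deed date, 2023-06-16.
C is a condominium assessment lien, so it outranks all other liens regardless of date.
Remaining liens by effective date: E (2022-01-30), G (2022-04-10), D (2023-01-12), B (2023-06-16), A (2023-07-09), F (2023-07-14).
C would otherwise be senior to F, so under the subordination agreement C and F exchange positions.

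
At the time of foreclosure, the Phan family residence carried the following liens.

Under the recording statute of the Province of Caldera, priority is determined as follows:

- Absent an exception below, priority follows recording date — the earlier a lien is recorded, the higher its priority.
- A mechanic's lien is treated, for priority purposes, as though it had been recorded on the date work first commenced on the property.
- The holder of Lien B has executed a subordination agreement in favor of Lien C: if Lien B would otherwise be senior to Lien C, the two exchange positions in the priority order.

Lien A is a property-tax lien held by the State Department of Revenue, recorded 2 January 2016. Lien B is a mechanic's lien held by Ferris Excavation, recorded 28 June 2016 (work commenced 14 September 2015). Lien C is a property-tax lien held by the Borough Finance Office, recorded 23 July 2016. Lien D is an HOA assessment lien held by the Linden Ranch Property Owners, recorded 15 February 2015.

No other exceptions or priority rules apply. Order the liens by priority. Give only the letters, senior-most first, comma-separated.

Effective dates: B is treated as recorded 14 September 2015, the work-commencement date.
By effective date, earliest first: D (15 February 2015), B (14 September 2015), A (2 January 2016), C (23 July 2016).
B is senior to C before the subordination, so the two trade places.

D, C, A, B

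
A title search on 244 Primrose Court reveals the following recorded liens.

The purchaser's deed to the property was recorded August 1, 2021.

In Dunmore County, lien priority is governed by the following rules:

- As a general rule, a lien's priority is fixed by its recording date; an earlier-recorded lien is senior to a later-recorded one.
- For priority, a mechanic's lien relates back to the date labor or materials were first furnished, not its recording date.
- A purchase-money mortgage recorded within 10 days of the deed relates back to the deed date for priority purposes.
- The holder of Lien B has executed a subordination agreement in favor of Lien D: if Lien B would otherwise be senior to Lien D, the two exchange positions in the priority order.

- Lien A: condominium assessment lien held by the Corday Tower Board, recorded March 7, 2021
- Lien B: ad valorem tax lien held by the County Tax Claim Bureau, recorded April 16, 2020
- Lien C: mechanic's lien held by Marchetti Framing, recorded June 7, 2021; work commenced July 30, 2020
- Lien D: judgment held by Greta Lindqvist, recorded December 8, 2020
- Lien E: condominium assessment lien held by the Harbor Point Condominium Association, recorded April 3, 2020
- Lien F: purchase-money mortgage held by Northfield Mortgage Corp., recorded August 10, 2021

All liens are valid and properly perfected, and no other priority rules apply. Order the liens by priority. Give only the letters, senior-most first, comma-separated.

E, D, C, B, A, F

First, effective dates: C is treated as recorded July 30, 2020, the work-commencement date; F's effective date is the deed date, August 1, 2021.
Sorted by effective date: E (April 3, 2020), B (April 16, 2020), C (July 30, 2020), D (December 8, 2020), A (March 7, 2021), F (August 1, 2021).
Because B would otherwise rank above D, the subordination swaps them.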